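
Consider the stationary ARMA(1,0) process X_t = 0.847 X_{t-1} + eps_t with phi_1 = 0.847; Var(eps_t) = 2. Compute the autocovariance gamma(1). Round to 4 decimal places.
\gamma(1) = 5.9945

Multiply the model equation by X_{t-k} and take expectations. With theta_0 = psi_0 = 1 and psi_j the MA(infinity) weights, this gives
  gamma(k) - sum_i phi_i gamma(k-i) = c_k,
  c_k = sigma^2 * sum_{j=k..q} theta_j psi_{j-k}   (c_k = 0 for k > q),
using gamma(-m) = gamma(m).
Pure AR (q = 0): c_0 = sigma^2 = 2, c_k = 0 for k >= 1.
Equations for k = 0 and k = 1 (AR order 1):
  gamma(0) = phi_1 gamma(1) + c_0
  gamma(1) = phi_1 gamma(0) + c_1
Substituting the second into the first: gamma(0) (1 - phi_1^2) = c_0 + phi_1 c_1, so
  gamma(0) = c_0 / (1 - phi_1^2) = 2 / (1 - (0.847)^2) = 2 / 0.282591 = 7.077366.
  gamma(1) = phi_1 gamma(0) = (0.847)(7.077366) = 5.994529.
Therefore gamma(1) = 5.9945 (to 4 decimal places).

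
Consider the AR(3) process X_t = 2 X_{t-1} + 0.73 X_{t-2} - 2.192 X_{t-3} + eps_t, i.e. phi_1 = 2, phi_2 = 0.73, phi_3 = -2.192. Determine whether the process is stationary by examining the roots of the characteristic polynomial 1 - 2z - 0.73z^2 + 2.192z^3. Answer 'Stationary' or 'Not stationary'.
\text{Not stationary}

The AR(p) characteristic polynomial is P(z) = 1 - 2z - 0.73z^2 + 2.192z^3.
Stationarity requires all roots to lie outside the unit circle, i.e. |z| > 1 for every root.
Degree 3: look for a simple real root z0 first, then factor out (1 - z/z0) and solve the remaining quadratic.
Testing z0 = 0.625: P(0.625) = 1 + (-2)(0.625) + (-0.73)(0.625)^2 + (2.192)(0.625)^3
  = 1 + (-1.25) + (-0.285156) + (0.535156) = 0.  So z_0 = 0.625 is a root, |z_0| = 0.625.
Divide out the factor (1 - 1.6 z) = (1 - z/z0) (since 1/z0 = 1.6):
  P(z) = (1 - 1.6 z)(1 + (-0.4) z + (-1.37) z^2)
  [check: z-coef -0.4 - (1.6) = -2; z^2-coef -1.37 - (1.6)(-0.4) = -0.73; z^3-coef -(1.6)(-1.37) = 2.192.]
Remaining roots from the quadratic factor 1 + (-0.4) z + (-1.37) z^2:
  Set 1 + (-0.4) z + (-1.37) z^2 = 0, i.e. a z^2 + b z + c = 0 with a = -1.37, b = -0.4, c = 1.
  Discriminant D = b^2 - 4ac = (-0.4)^2 - 4*(-1.37)*1 = 0.16 - (-5.48) = 5.64.
  D >= 0, so the roots are real: z = (-b +/- sqrt(D)) / (2a) = (0.4 +/- 2.374868) / (-2.74).
    z_1 = (0.4 + 2.374868) / (-2.74) = -1.0127,   |z_1| = 1.0127.
    z_2 = (0.4 - 2.374868) / (-2.74) = 0.7208,   |z_2| = 0.7208.
Moduli of all roots: 0.6250, 1.0127, 0.7208.
All moduli strictly greater than 1? No.
Verdict: Not stationary.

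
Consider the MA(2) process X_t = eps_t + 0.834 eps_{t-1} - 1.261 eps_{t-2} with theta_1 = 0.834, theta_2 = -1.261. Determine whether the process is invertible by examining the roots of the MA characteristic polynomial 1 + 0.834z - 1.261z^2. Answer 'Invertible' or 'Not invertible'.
\text{Not invertible}

The MA(q) characteristic polynomial is P(z) = 1 + 0.834z - 1.261z^2.
Invertibility requires all roots to lie outside the unit circle, i.e. |z| > 1 for every root.
Set 1 + (0.834) z + (-1.261) z^2 = 0, i.e. a z^2 + b z + c = 0 with a = -1.261, b = 0.834, c = 1.
Discriminant D = b^2 - 4ac = (0.834)^2 - 4*(-1.261)*1 = 0.695556 - (-5.044) = 5.739556.
D >= 0, so the roots are real: z = (-b +/- sqrt(D)) / (2a) = (-0.834 +/- 2.395737) / (-2.522).
  z_1 = (-0.834 + 2.395737) / (-2.522) = -0.6192,   |z_1| = 0.6192.
  z_2 = (-0.834 - 2.395737) / (-2.522) = 1.2806,   |z_2| = 1.2806.
Moduli of all roots: 0.6192, 1.2806.
All moduli strictly greater than 1? No.
Verdict: Not invertible.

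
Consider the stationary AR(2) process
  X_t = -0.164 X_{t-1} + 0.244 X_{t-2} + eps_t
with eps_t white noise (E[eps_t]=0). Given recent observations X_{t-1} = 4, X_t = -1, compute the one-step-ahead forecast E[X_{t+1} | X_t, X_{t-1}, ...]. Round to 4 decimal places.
E[X_{t+1} \mid \mathcal F_t] = 1.1400

For an AR(p) model X_t = c + sum_i phi_i X_{t-i} + eps_t, the
one-step-ahead conditional mean is
  E[X_{t+1} | X_t, ...] = c + sum_i phi_i X_{t+1-i}.
Substitute known values:
  E[X_{t+1} | ...] = (-0.164) * (-1) + (0.244) * (4)
                   = 1.1400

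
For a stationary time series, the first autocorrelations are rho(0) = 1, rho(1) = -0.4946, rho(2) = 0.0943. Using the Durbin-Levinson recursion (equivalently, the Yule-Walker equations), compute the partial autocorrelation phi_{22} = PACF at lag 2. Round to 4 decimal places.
\phi_{22} = -0.1990

The PACF at lag k is phi_{kk}, the last component of the solution
to the Yule-Walker system G_k phi = r_k where
  (G_k)_{ij} = rho(|i - j|), (r_k)_i = rho(i), i,j = 1..k.
Equivalently, Durbin-Levinson gives phi_{kk} iteratively:
  phi_{11} = rho(1)
  phi_{kk} = [rho(k) - sum_{j=1..k-1} phi_{k-1,j} rho(k-j)]
            / [1 - sum_{j=1..k-1} phi_{k-1,j} rho(j)],
  phi_{k,j} = phi_{k-1,j} - phi_{kk} phi_{k-1,k-j},  j = 1..k-1.
Step k = 1:
  phi_11 = rho(1) = -0.4946.
Step k = 2:
  phi_22 = [rho(2) - phi_11 rho(1)] / [1 - phi_11 rho(1)] = [0.0943 - (-0.4946)(-0.4946)] / [1 - (-0.4946)(-0.4946)]
         = -0.15032916 / 0.75537084 = -0.199.
Therefore phi_{22} = -0.1990.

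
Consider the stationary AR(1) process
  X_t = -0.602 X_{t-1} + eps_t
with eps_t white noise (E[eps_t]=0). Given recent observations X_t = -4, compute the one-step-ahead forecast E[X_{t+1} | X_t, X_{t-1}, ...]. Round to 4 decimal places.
E[X_{t+1} \mid \mathcal F_t] = 2.4080

For an AR(p) model X_t = c + sum_i phi_i X_{t-i} + eps_t, the
one-step-ahead conditional mean is
  E[X_{t+1} | X_t, ...] = c + sum_i phi_i X_{t+1-i}.
Substitute known values:
  E[X_{t+1} | ...] = (-0.602) * (-4)
                   = 2.4080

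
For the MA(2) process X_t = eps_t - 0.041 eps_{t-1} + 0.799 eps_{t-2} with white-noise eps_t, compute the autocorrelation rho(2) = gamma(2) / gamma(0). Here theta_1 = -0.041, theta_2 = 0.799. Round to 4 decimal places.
\rho(2) = 0.4872

For an MA(q) process with theta_0 = 1, the autocovariance is
  gamma(k) = sigma^2 * sum_{i=0..q-k} theta_i * theta_{i+k},
and rho(k) = gamma(k) / gamma(0). Sigma^2 cancels.
  numerator   = (1)*(0.799) = 0.799.
  denominator = (1)^2 + (-0.041)^2 + (0.799)^2 = 1.640082.
  rho(2) = 0.799 / 1.640082 = 0.4872.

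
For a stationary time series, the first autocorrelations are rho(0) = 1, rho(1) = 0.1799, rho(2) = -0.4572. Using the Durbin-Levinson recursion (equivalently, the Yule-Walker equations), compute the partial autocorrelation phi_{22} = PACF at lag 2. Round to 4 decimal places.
\phi_{22} = -0.5059

The PACF at lag k is phi_{kk}, the last component of the solution
to the Yule-Walker system G_k phi = r_k where
  (G_k)_{ij} = rho(|i - j|), (r_k)_i = rho(i), i,j = 1..k.
Equivalently, Durbin-Levinson gives phi_{kk} iteratively:
  phi_{11} = rho(1)
  phi_{kk} = [rho(k) - sum_{j=1..k-1} phi_{k-1,j} rho(k-j)]
            / [1 - sum_{j=1..k-1} phi_{k-1,j} rho(j)],
  phi_{k,j} = phi_{k-1,j} - phi_{kk} phi_{k-1,k-j},  j = 1..k-1.
Step k = 1:
  phi_11 = rho(1) = 0.1799.
Step k = 2:
  phi_22 = [rho(2) - phi_11 rho(1)] / [1 - phi_11 rho(1)] = [-0.4572 - (0.1799)(0.1799)] / [1 - (0.1799)(0.1799)]
         = -0.48956401 / 0.96763599 = -0.5059.
Therefore phi_{22} = -0.5059.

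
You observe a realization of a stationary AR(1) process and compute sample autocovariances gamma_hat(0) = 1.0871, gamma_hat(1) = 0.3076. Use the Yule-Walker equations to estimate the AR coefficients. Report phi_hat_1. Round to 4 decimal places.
\hat\phi_{1} = 0.2830

The Yule-Walker equations for an AR(p) process read, in matrix form,
  Gamma_p phi = r_p,   with   (Gamma_p)_{ij} = gamma(|i - j|),
                       (r_p)_i = gamma(i),   i,j = 1..p.
Substitute the sample gammas (Toeplitz matrix and right-hand side of size 1):
  Gamma_p = [[1.0871]]
  r_p     = [0.3076]
With p = 1 this is the single equation gamma(0) phi_1 = gamma(1):
  phi_hat_1 = gamma(1) / gamma(0) = 0.3076 / 1.0871 = 0.2830.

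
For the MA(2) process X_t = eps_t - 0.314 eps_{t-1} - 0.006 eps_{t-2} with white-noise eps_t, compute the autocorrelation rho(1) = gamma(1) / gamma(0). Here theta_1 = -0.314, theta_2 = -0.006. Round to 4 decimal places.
\rho(1) = -0.2841

For an MA(q) process with theta_0 = 1, the autocovariance is
  gamma(k) = sigma^2 * sum_{i=0..q-k} theta_i * theta_{i+k},
and rho(k) = gamma(k) / gamma(0). Sigma^2 cancels.
  numerator   = (1)*(-0.314) + (-0.314)*(-0.006) = -0.312116.
  denominator = (1)^2 + (-0.314)^2 + (-0.006)^2 = 1.098632.
  rho(1) = -0.312116 / 1.098632 = -0.2841.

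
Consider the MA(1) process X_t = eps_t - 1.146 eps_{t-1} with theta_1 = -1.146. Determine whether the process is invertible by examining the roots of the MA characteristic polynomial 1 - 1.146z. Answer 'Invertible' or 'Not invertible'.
\text{Not invertible}

The MA(q) characteristic polynomial is P(z) = 1 - 1.146z.
Invertibility requires all roots to lie outside the unit circle, i.e. |z| > 1 for every root.
This is linear in z: 1 + (-1.146) z = 0  =>  z = -1/(-1.146) = 0.8726,  |z| = 0.8726.
Moduli of all roots: 0.8726.
All moduli strictly greater than 1? No.
Verdict: Not invertible.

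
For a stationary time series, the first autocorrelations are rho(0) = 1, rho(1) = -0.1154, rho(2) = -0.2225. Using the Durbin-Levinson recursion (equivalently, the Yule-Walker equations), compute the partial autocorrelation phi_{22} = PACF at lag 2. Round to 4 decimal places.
\phi_{22} = -0.2390

The PACF at lag k is phi_{kk}, the last component of the solution
to the Yule-Walker system G_k phi = r_k where
  (G_k)_{ij} = rho(|i - j|), (r_k)_i = rho(i), i,j = 1..k.
Equivalently, Durbin-Levinson gives phi_{kk} iteratively:
  phi_{11} = rho(1)
  phi_{kk} = [rho(k) - sum_{j=1..k-1} phi_{k-1,j} rho(k-j)]
            / [1 - sum_{j=1..k-1} phi_{k-1,j} rho(j)],
  phi_{k,j} = phi_{k-1,j} - phi_{kk} phi_{k-1,k-j},  j = 1..k-1.
Step k = 1:
  phi_11 = rho(1) = -0.1154.
Step k = 2:
  phi_22 = [rho(2) - phi_11 rho(1)] / [1 - phi_11 rho(1)] = [-0.2225 - (-0.1154)(-0.1154)] / [1 - (-0.1154)(-0.1154)]
         = -0.23581716 / 0.98668284 = -0.239.
Therefore phi_{22} = -0.2390.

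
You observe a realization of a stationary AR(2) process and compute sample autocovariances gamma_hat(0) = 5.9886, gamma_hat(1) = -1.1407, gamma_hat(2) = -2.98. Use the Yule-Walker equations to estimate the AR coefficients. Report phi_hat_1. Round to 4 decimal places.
\hat\phi_{1} = -0.2960

The Yule-Walker equations for an AR(p) process read, in matrix form,
  Gamma_p phi = r_p,   with   (Gamma_p)_{ij} = gamma(|i - j|),
                       (r_p)_i = gamma(i),   i,j = 1..p.
Substitute the sample gammas (Toeplitz matrix and right-hand side of size 2):
  Gamma_p = [[5.9886, -1.1407], [-1.1407, 5.9886]]
  r_p     = [-1.1407, -2.98]
Written out:
  5.9886 phi_1 - 1.1407 phi_2 = -1.1407
  -1.1407 phi_1 + 5.9886 phi_2 = -2.98
Solve by Cramer's rule:
  det = gamma(0)^2 - gamma(1)^2 = (5.9886)^2 - (-1.1407)^2 = 35.86332996 - 1.30119649 = 34.56213347
  phi_hat_1 = [gamma(1) gamma(0) - gamma(1) gamma(2)] / det = [(-1.1407)(5.9886) - (-1.1407)(-2.98)] / 34.56213347 = -10.23048202 / 34.56213347 = -0.296
  phi_hat_2 = [gamma(0) gamma(2) - gamma(1)^2] / det = [(5.9886)(-2.98) - (-1.1407)^2] / 34.56213347 = -19.14722449 / 34.56213347 = -0.554
So phi_hat = [-0.2960, -0.5540].
Therefore phi_hat_1 = -0.2960.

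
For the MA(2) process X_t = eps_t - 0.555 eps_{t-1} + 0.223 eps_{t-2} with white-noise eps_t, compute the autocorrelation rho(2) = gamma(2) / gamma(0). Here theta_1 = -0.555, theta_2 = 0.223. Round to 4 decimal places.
\rho(2) = 0.1642

For an MA(q) process with theta_0 = 1, the autocovariance is
  gamma(k) = sigma^2 * sum_{i=0..q-k} theta_i * theta_{i+k},
and rho(k) = gamma(k) / gamma(0). Sigma^2 cancels.
  numerator   = (1)*(0.223) = 0.223.
  denominator = (1)^2 + (-0.555)^2 + (0.223)^2 = 1.357754.
  rho(2) = 0.223 / 1.357754 = 0.1642.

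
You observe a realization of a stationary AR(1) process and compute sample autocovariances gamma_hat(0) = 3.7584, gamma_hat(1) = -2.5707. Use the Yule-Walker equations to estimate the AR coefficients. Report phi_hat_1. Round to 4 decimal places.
\hat\phi_{1} = -0.6840

The Yule-Walker equations for an AR(p) process read, in matrix form,
  Gamma_p phi = r_p,   with   (Gamma_p)_{ij} = gamma(|i - j|),
                       (r_p)_i = gamma(i),   i,j = 1..p.
Substitute the sample gammas (Toeplitz matrix and right-hand side of size 1):
  Gamma_p = [[3.7584]]
  r_p     = [-2.5707]
With p = 1 this is the single equation gamma(0) phi_1 = gamma(1):
  phi_hat_1 = gamma(1) / gamma(0) = -2.5707 / 3.7584 = -0.6840.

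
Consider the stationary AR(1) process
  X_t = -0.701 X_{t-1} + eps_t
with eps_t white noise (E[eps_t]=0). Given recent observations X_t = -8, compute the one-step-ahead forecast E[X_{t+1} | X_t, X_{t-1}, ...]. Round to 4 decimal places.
E[X_{t+1} \mid \mathcal F_t] = 5.6080

For an AR(p) model X_t = c + sum_i phi_i X_{t-i} + eps_t, the
one-step-ahead conditional mean is
  E[X_{t+1} | X_t, ...] = c + sum_i phi_i X_{t+1-i}.
Substitute known values:
  E[X_{t+1} | ...] = (-0.701) * (-8)
                   = 5.6080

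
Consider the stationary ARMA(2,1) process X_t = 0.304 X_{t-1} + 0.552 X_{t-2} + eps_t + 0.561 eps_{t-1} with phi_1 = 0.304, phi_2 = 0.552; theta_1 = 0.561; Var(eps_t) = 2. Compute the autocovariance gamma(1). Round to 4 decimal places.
\gamma(1) = 10.0151

Multiply the model equation by X_{t-k} and take expectations. With theta_0 = psi_0 = 1 and psi_j the MA(infinity) weights, this gives
  gamma(k) - sum_i phi_i gamma(k-i) = c_k,
  c_k = sigma^2 * sum_{j=k..q} theta_j psi_{j-k}   (c_k = 0 for k > q),
using gamma(-m) = gamma(m).
psi-weights needed (psi_j = theta_j + sum_i phi_i psi_{j-i}):
  psi_1 = theta_1 + phi_1 = 0.561 + (0.304) = 0.865
Right-hand sides:
  c_0 = sigma^2 (1 + theta_1 psi_1) = 2 * (1 + (0.561)(0.865)) = 2 * 1.485265 = 2.97053
  c_1 = sigma^2 theta_1 = 2 * (0.561) = 1.122
  c_2 = 0
Equations for k = 0, 1, 2 (AR order 2, c_2 = 0):
  (E0) gamma(0) = phi_1 gamma(1) + phi_2 gamma(2) + c_0
  (E1) gamma(1) = phi_1 gamma(0) + phi_2 gamma(1) + c_1
  (E2) gamma(2) = phi_1 gamma(1) + phi_2 gamma(0)
From (E1): gamma(1) = A gamma(0) + B with
  A = phi_1 / (1 - phi_2) = 0.304 / 0.448 = 0.678571,   B = c_1 / (1 - phi_2) = 1.122 / 0.448 = 2.504464.
Insert (E2) into (E0): gamma(0) (1 - phi_2^2) = phi_1 (1 + phi_2) gamma(1) + c_0.
  phi_1 (1 + phi_2) = (0.304)(1.552) = 0.471808,   1 - phi_2^2 = 0.695296.
Replace gamma(1) by A gamma(0) + B and collect gamma(0):
  gamma(0) [0.695296 - (0.471808)(0.678571)] = (0.471808)(2.504464) + 2.97053
  gamma(0) * 0.375141 = 4.152156
  gamma(0) = 4.152156 / 0.375141 = 11.068268.
  gamma(1) = A gamma(0) + B = (0.678571)(11.068268) + (2.504464) = 10.015075.
Therefore gamma(1) = 10.0151 (to 4 decimal places).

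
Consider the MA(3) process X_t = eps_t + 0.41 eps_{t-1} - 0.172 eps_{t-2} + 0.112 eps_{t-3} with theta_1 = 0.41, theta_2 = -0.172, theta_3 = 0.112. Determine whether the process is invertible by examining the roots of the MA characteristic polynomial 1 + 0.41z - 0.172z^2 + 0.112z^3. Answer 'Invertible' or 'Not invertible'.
\text{Invertible}

The MA(q) characteristic polynomial is P(z) = 1 + 0.41z - 0.172z^2 + 0.112z^3.
Invertibility requires all roots to lie outside the unit circle, i.e. |z| > 1 for every root.
Degree 3: look for a simple real root z0 first, then factor out (1 - z/z0) and solve the remaining quadratic.
Testing z0 = -1.25: P(-1.25) = 1 + (0.41)(-1.25) + (-0.172)(-1.25)^2 + (0.112)(-1.25)^3
  = 1 + (-0.5125) + (-0.26875) + (-0.21875) = 0.  So z_0 = -1.25 is a root, |z_0| = 1.25.
Divide out the factor (1 + 0.8 z) = (1 - z/z0) (since 1/z0 = -0.8):
  P(z) = (1 + 0.8 z)(1 + (-0.39) z + (0.14) z^2)
  [check: z-coef -0.39 - (-0.8) = 0.41; z^2-coef 0.14 - (-0.8)(-0.39) = -0.172; z^3-coef -(-0.8)(0.14) = 0.112.]
Remaining roots from the quadratic factor 1 + (-0.39) z + (0.14) z^2:
  Set 1 + (-0.39) z + (0.14) z^2 = 0, i.e. a z^2 + b z + c = 0 with a = 0.14, b = -0.39, c = 1.
  Discriminant D = b^2 - 4ac = (-0.39)^2 - 4*(0.14)*1 = 0.1521 - (0.56) = -0.4079.
  D < 0, so the roots are the complex-conjugate pair z = (-b +/- i sqrt(-D)) / (2a) = 1.3929 +/- 2.281i.
  For a conjugate pair |z|^2 = z * conj(z) = (product of roots) = c/a = 1/(0.14) = 7.142857, so |z| = sqrt(7.142857) = 2.6726 for both roots.
Moduli of all roots: 1.2500, 2.6726, 2.6726.
All moduli strictly greater than 1? Yes.
Verdict: Invertible.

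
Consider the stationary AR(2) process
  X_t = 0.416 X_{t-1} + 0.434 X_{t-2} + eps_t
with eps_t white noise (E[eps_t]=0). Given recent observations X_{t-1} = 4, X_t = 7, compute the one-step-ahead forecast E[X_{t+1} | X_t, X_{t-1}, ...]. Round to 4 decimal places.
E[X_{t+1} \mid \mathcal F_t] = 4.6480

For an AR(p) model X_t = c + sum_i phi_i X_{t-i} + eps_t, the
one-step-ahead conditional mean is
  E[X_{t+1} | X_t, ...] = c + sum_i phi_i X_{t+1-i}.
Substitute known values:
  E[X_{t+1} | ...] = (0.416) * (7) + (0.434) * (4)
                   = 4.6480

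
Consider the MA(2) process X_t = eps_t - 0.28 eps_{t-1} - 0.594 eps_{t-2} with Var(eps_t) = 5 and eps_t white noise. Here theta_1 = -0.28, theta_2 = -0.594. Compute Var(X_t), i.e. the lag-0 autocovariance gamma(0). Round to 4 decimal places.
\gamma(0) = 7.1562

For an MA(q) process X_t = eps_t + sum_i theta_i eps_{t-i} with
Var(eps_t) = sigma^2, the variance is
  gamma(0) = sigma^2 * (1 + sum_i theta_i^2).
  sum_i theta_i^2 = (-0.28)^2 + (-0.594)^2 = 0.0784 + 0.352836 = 0.431236.
  gamma(0) = 5 * (1 + 0.431236) = 5 * 1.431236 = 7.15618, which rounds to 7.1562.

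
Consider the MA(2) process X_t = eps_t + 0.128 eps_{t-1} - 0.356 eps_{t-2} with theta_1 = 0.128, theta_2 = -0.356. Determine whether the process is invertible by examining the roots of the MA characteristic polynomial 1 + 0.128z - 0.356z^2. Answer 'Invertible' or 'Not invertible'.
\text{Invertible}

The MA(q) characteristic polynomial is P(z) = 1 + 0.128z - 0.356z^2.
Invertibility requires all roots to lie outside the unit circle, i.e. |z| > 1 for every root.
Set 1 + (0.128) z + (-0.356) z^2 = 0, i.e. a z^2 + b z + c = 0 with a = -0.356, b = 0.128, c = 1.
Discriminant D = b^2 - 4ac = (0.128)^2 - 4*(-0.356)*1 = 0.016384 - (-1.424) = 1.440384.
D >= 0, so the roots are real: z = (-b +/- sqrt(D)) / (2a) = (-0.128 +/- 1.20016) / (-0.712).
  z_1 = (-0.128 + 1.20016) / (-0.712) = -1.5058,   |z_1| = 1.5058.
  z_2 = (-0.128 - 1.20016) / (-0.712) = 1.8654,   |z_2| = 1.8654.
Moduli of all roots: 1.5058, 1.8654.
All moduli strictly greater than 1? Yes.
Verdict: Invertible.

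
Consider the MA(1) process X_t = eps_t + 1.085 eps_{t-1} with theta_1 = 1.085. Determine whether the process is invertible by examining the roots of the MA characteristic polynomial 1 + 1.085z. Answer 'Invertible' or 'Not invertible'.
\text{Not invertible}

The MA(q) characteristic polynomial is P(z) = 1 + 1.085z.
Invertibility requires all roots to lie outside the unit circle, i.e. |z| > 1 for every root.
This is linear in z: 1 + (1.085) z = 0  =>  z = -1/(1.085) = -0.921659,  |z| = 0.921659.
Moduli of all roots: 0.9217.
All moduli strictly greater than 1? No.
Verdict: Not invertible.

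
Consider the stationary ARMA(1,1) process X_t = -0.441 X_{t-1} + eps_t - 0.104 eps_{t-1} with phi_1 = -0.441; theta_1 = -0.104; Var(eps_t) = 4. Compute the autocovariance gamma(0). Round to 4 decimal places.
\gamma(0) = 5.4749

Multiply the model equation by X_{t-k} and take expectations. With theta_0 = psi_0 = 1 and psi_j the MA(infinity) weights, this gives
  gamma(k) - sum_i phi_i gamma(k-i) = c_k,
  c_k = sigma^2 * sum_{j=k..q} theta_j psi_{j-k}   (c_k = 0 for k > q),
using gamma(-m) = gamma(m).
psi-weights needed (psi_j = theta_j + sum_i phi_i psi_{j-i}):
  psi_1 = theta_1 + phi_1 = -0.104 + (-0.441) = -0.545
Right-hand sides:
  c_0 = sigma^2 (1 + theta_1 psi_1) = 4 * (1 + (-0.104)(-0.545)) = 4 * 1.05668 = 4.22672
  c_1 = sigma^2 theta_1 = 4 * (-0.104) = -0.416
  c_2 = 0
Equations for k = 0 and k = 1 (AR order 1):
  gamma(0) = phi_1 gamma(1) + c_0
  gamma(1) = phi_1 gamma(0) + c_1
Substituting the second into the first: gamma(0) (1 - phi_1^2) = c_0 + phi_1 c_1, so
  gamma(0) = (c_0 + phi_1 c_1) / (1 - phi_1^2) = (4.22672 + (-0.441)(-0.416)) / (1 - (-0.441)^2) = 4.410176 / 0.805519 = 5.47495.
Therefore gamma(0) = 5.4749 (to 4 decimal places).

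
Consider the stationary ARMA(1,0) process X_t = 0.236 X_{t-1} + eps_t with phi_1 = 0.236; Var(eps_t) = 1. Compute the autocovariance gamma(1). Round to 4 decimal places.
\gamma(1) = 0.2499

Multiply the model equation by X_{t-k} and take expectations. With theta_0 = psi_0 = 1 and psi_j the MA(infinity) weights, this gives
  gamma(k) - sum_i phi_i gamma(k-i) = c_k,
  c_k = sigma^2 * sum_{j=k..q} theta_j psi_{j-k}   (c_k = 0 for k > q),
using gamma(-m) = gamma(m).
Pure AR (q = 0): c_0 = sigma^2 = 1, c_k = 0 for k >= 1.
Equations for k = 0 and k = 1 (AR order 1):
  gamma(0) = phi_1 gamma(1) + c_0
  gamma(1) = phi_1 gamma(0) + c_1
Substituting the second into the first: gamma(0) (1 - phi_1^2) = c_0 + phi_1 c_1, so
  gamma(0) = c_0 / (1 - phi_1^2) = 1 / (1 - (0.236)^2) = 1 / 0.944304 = 1.058981.
  gamma(1) = phi_1 gamma(0) = (0.236)(1.058981) = 0.24992.
Therefore gamma(1) = 0.2499 (to 4 decimal places).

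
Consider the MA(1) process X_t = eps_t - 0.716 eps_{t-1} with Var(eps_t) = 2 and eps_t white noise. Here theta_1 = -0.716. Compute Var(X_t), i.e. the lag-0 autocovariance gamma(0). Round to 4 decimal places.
\gamma(0) = 3.0253

For an MA(q) process X_t = eps_t + sum_i theta_i eps_{t-i} with
Var(eps_t) = sigma^2, the variance is
  gamma(0) = sigma^2 * (1 + sum_i theta_i^2).
  sum_i theta_i^2 = (-0.716)^2 = 0.512656.
  gamma(0) = 2 * (1 + 0.512656) = 2 * 1.512656 = 3.025312, which rounds to 3.0253.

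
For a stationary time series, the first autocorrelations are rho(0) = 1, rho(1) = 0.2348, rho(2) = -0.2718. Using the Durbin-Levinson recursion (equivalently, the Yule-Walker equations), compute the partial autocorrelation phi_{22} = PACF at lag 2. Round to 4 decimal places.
\phi_{22} = -0.3460

The PACF at lag k is phi_{kk}, the last component of the solution
to the Yule-Walker system G_k phi = r_k where
  (G_k)_{ij} = rho(|i - j|), (r_k)_i = rho(i), i,j = 1..k.
Equivalently, Durbin-Levinson gives phi_{kk} iteratively:
  phi_{11} = rho(1)
  phi_{kk} = [rho(k) - sum_{j=1..k-1} phi_{k-1,j} rho(k-j)]
            / [1 - sum_{j=1..k-1} phi_{k-1,j} rho(j)],
  phi_{k,j} = phi_{k-1,j} - phi_{kk} phi_{k-1,k-j},  j = 1..k-1.
Step k = 1:
  phi_11 = rho(1) = 0.2348.
Step k = 2:
  phi_22 = [rho(2) - phi_11 rho(1)] / [1 - phi_11 rho(1)] = [-0.2718 - (0.2348)(0.2348)] / [1 - (0.2348)(0.2348)]
         = -0.32693104 / 0.94486896 = -0.346.
Therefore phi_{22} = -0.3460.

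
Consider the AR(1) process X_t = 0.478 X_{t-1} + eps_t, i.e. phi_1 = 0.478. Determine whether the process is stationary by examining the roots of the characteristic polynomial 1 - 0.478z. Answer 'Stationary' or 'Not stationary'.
\text{Stationary}

The AR(p) characteristic polynomial is P(z) = 1 - 0.478z.
Stationarity requires all roots to lie outside the unit circle, i.e. |z| > 1 for every root.
This is linear in z: 1 + (-0.478) z = 0  =>  z = -1/(-0.478) = 2.09205,  |z| = 2.09205.
Moduli of all roots: 2.0921.
All moduli strictly greater than 1? Yes.
Verdict: Stationary.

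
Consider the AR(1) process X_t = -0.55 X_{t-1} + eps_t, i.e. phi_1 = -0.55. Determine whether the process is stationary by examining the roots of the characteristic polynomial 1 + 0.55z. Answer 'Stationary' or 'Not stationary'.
\text{Stationary}

The AR(p) characteristic polynomial is P(z) = 1 + 0.55z.
Stationarity requires all roots to lie outside the unit circle, i.e. |z| > 1 for every root.
This is linear in z: 1 + (0.55) z = 0  =>  z = -1/(0.55) = -1.818182,  |z| = 1.818182.
Moduli of all roots: 1.8182.
All moduli strictly greater than 1? Yes.
Verdict: Stationary.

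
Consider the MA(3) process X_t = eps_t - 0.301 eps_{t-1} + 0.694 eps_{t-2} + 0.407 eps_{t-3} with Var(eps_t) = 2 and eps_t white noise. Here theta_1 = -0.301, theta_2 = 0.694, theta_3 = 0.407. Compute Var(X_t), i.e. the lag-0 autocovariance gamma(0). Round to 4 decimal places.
\gamma(0) = 3.4758

For an MA(q) process X_t = eps_t + sum_i theta_i eps_{t-i} with
Var(eps_t) = sigma^2, the variance is
  gamma(0) = sigma^2 * (1 + sum_i theta_i^2).
  sum_i theta_i^2 = (-0.301)^2 + (0.694)^2 + (0.407)^2 = 0.090601 + 0.481636 + 0.165649 = 0.737886.
  gamma(0) = 2 * (1 + 0.737886) = 2 * 1.737886 = 3.475772, which rounds to 3.4758.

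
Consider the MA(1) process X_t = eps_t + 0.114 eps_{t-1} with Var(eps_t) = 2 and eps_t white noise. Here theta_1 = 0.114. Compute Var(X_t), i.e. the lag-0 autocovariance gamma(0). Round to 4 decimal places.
\gamma(0) = 2.0260

For an MA(q) process X_t = eps_t + sum_i theta_i eps_{t-i} with
Var(eps_t) = sigma^2, the variance is
  gamma(0) = sigma^2 * (1 + sum_i theta_i^2).
  sum_i theta_i^2 = (0.114)^2 = 0.012996.
  gamma(0) = 2 * (1 + 0.012996) = 2 * 1.012996 = 2.025992, which rounds to 2.0260.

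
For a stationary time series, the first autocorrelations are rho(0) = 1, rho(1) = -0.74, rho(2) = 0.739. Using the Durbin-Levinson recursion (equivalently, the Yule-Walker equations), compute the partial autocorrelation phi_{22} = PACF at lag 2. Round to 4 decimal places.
\phi_{22} = 0.4231

The PACF at lag k is phi_{kk}, the last component of the solution
to the Yule-Walker system G_k phi = r_k where
  (G_k)_{ij} = rho(|i - j|), (r_k)_i = rho(i), i,j = 1..k.
Equivalently, Durbin-Levinson gives phi_{kk} iteratively:
  phi_{11} = rho(1)
  phi_{kk} = [rho(k) - sum_{j=1..k-1} phi_{k-1,j} rho(k-j)]
            / [1 - sum_{j=1..k-1} phi_{k-1,j} rho(j)],
  phi_{k,j} = phi_{k-1,j} - phi_{kk} phi_{k-1,k-j},  j = 1..k-1.
Step k = 1:
  phi_11 = rho(1) = -0.74.
Step k = 2:
  phi_22 = [rho(2) - phi_11 rho(1)] / [1 - phi_11 rho(1)] = [0.739 - (-0.74)(-0.74)] / [1 - (-0.74)(-0.74)]
         = 0.1914 / 0.4524 = 0.4231.
Therefore phi_{22} = 0.4231.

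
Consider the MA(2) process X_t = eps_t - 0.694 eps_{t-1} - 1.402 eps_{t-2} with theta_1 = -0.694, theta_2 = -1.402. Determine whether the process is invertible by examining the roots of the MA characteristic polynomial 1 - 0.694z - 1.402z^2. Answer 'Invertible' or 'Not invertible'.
\text{Not invertible}

The MA(q) characteristic polynomial is P(z) = 1 - 0.694z - 1.402z^2.
Invertibility requires all roots to lie outside the unit circle, i.e. |z| > 1 for every root.
Set 1 + (-0.694) z + (-1.402) z^2 = 0, i.e. a z^2 + b z + c = 0 with a = -1.402, b = -0.694, c = 1.
Discriminant D = b^2 - 4ac = (-0.694)^2 - 4*(-1.402)*1 = 0.481636 - (-5.608) = 6.089636.
D >= 0, so the roots are real: z = (-b +/- sqrt(D)) / (2a) = (0.694 +/- 2.467719) / (-2.804).
  z_1 = (0.694 + 2.467719) / (-2.804) = -1.1276,   |z_1| = 1.1276.
  z_2 = (0.694 - 2.467719) / (-2.804) = 0.6326,   |z_2| = 0.6326.
Moduli of all roots: 1.1276, 0.6326.
All moduli strictly greater than 1? No.
Verdict: Not invertible.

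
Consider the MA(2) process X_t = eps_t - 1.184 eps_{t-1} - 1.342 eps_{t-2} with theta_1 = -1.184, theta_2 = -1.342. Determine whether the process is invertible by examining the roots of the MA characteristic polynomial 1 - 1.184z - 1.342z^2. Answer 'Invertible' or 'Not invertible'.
\text{Not invertible}

The MA(q) characteristic polynomial is P(z) = 1 - 1.184z - 1.342z^2.
Invertibility requires all roots to lie outside the unit circle, i.e. |z| > 1 for every root.
Set 1 + (-1.184) z + (-1.342) z^2 = 0, i.e. a z^2 + b z + c = 0 with a = -1.342, b = -1.184, c = 1.
Discriminant D = b^2 - 4ac = (-1.184)^2 - 4*(-1.342)*1 = 1.401856 - (-5.368) = 6.769856.
D >= 0, so the roots are real: z = (-b +/- sqrt(D)) / (2a) = (1.184 +/- 2.601895) / (-2.684).
  z_1 = (1.184 + 2.601895) / (-2.684) = -1.4105,   |z_1| = 1.4105.
  z_2 = (1.184 - 2.601895) / (-2.684) = 0.5283,   |z_2| = 0.5283.
Moduli of all roots: 1.4105, 0.5283.
All moduli strictly greater than 1? No.
Verdict: Not invertible.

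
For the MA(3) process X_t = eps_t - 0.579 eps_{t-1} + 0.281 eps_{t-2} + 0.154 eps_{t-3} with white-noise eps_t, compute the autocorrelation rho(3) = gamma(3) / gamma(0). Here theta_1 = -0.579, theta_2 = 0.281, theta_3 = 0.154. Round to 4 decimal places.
\rho(3) = 0.1071

For an MA(q) process with theta_0 = 1, the autocovariance is
  gamma(k) = sigma^2 * sum_{i=0..q-k} theta_i * theta_{i+k},
and rho(k) = gamma(k) / gamma(0). Sigma^2 cancels.
  numerator   = (1)*(0.154) = 0.154.
  denominator = (1)^2 + (-0.579)^2 + (0.281)^2 + (0.154)^2 = 1.437918.
  rho(3) = 0.154 / 1.437918 = 0.1071.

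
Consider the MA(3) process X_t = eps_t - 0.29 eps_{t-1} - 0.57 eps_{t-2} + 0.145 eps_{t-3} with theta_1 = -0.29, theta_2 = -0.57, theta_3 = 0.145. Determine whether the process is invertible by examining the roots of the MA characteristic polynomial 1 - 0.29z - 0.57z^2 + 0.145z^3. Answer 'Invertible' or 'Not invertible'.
\text{Invertible}

The MA(q) characteristic polynomial is P(z) = 1 - 0.29z - 0.57z^2 + 0.145z^3.
Invertibility requires all roots to lie outside the unit circle, i.e. |z| > 1 for every root.
Degree 3: look for a simple real root z0 first, then factor out (1 - z/z0) and solve the remaining quadratic.
Testing z0 = 4: P(4) = 1 + (-0.29)(4) + (-0.57)(4)^2 + (0.145)(4)^3
  = 1 + (-1.16) + (-9.12) + (9.28) = 0.  So z_0 = 4 is a root, |z_0| = 4.
Divide out the factor (1 - 0.25 z) = (1 - z/z0) (since 1/z0 = 0.25):
  P(z) = (1 - 0.25 z)(1 + (-0.04) z + (-0.58) z^2)
  [check: z-coef -0.04 - (0.25) = -0.29; z^2-coef -0.58 - (0.25)(-0.04) = -0.57; z^3-coef -(0.25)(-0.58) = 0.145.]
Remaining roots from the quadratic factor 1 + (-0.04) z + (-0.58) z^2:
  Set 1 + (-0.04) z + (-0.58) z^2 = 0, i.e. a z^2 + b z + c = 0 with a = -0.58, b = -0.04, c = 1.
  Discriminant D = b^2 - 4ac = (-0.04)^2 - 4*(-0.58)*1 = 0.0016 - (-2.32) = 2.3216.
  D >= 0, so the roots are real: z = (-b +/- sqrt(D)) / (2a) = (0.04 +/- 1.52368) / (-1.16).
    z_1 = (0.04 + 1.52368) / (-1.16) = -1.348,   |z_1| = 1.348.
    z_2 = (0.04 - 1.52368) / (-1.16) = 1.279,   |z_2| = 1.279.
Moduli of all roots: 4.0000, 1.3480, 1.2790.
All moduli strictly greater than 1? Yes.
Verdict: Invertible.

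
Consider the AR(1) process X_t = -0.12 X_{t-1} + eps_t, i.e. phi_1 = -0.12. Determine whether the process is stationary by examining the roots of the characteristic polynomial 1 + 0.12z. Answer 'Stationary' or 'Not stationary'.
\text{Stationary}

The AR(p) characteristic polynomial is P(z) = 1 + 0.12z.
Stationarity requires all roots to lie outside the unit circle, i.e. |z| > 1 for every root.
This is linear in z: 1 + (0.12) z = 0  =>  z = -1/(0.12) = -8.333333,  |z| = 8.333333.
Moduli of all roots: 8.3333.
All moduli strictly greater than 1? Yes.
Verdict: Stationary.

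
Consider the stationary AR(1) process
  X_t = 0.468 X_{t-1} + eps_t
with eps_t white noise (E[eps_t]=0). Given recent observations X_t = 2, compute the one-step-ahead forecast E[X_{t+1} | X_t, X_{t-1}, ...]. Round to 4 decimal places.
E[X_{t+1} \mid \mathcal F_t] = 0.9360

For an AR(p) model X_t = c + sum_i phi_i X_{t-i} + eps_t, the
one-step-ahead conditional mean is
  E[X_{t+1} | X_t, ...] = c + sum_i phi_i X_{t+1-i}.
Substitute known values:
  E[X_{t+1} | ...] = (0.468) * (2)
                   = 0.9360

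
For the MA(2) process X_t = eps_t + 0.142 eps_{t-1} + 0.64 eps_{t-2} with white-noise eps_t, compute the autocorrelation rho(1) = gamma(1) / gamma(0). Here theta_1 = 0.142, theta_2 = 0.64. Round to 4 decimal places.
\rho(1) = 0.1629

For an MA(q) process with theta_0 = 1, the autocovariance is
  gamma(k) = sigma^2 * sum_{i=0..q-k} theta_i * theta_{i+k},
and rho(k) = gamma(k) / gamma(0). Sigma^2 cancels.
  numerator   = (1)*(0.142) + (0.142)*(0.64) = 0.23288.
  denominator = (1)^2 + (0.142)^2 + (0.64)^2 = 1.429764.
  rho(1) = 0.23288 / 1.429764 = 0.1629.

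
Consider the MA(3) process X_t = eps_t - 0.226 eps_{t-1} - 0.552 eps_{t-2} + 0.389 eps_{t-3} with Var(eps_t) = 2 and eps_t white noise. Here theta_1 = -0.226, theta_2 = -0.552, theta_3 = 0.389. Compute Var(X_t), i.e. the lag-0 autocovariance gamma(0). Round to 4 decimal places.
\gamma(0) = 3.0142

For an MA(q) process X_t = eps_t + sum_i theta_i eps_{t-i} with
Var(eps_t) = sigma^2, the variance is
  gamma(0) = sigma^2 * (1 + sum_i theta_i^2).
  sum_i theta_i^2 = (-0.226)^2 + (-0.552)^2 + (0.389)^2 = 0.051076 + 0.304704 + 0.151321 = 0.507101.
  gamma(0) = 2 * (1 + 0.507101) = 2 * 1.507101 = 3.014202, which rounds to 3.0142.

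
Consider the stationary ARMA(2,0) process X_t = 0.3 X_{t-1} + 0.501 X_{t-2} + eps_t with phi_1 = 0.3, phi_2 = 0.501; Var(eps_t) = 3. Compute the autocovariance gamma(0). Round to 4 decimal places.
\gamma(0) = 6.2725

Multiply the model equation by X_{t-k} and take expectations. With theta_0 = psi_0 = 1 and psi_j the MA(infinity) weights, this gives
  gamma(k) - sum_i phi_i gamma(k-i) = c_k,
  c_k = sigma^2 * sum_{j=k..q} theta_j psi_{j-k}   (c_k = 0 for k > q),
using gamma(-m) = gamma(m).
Pure AR (q = 0): c_0 = sigma^2 = 3, c_k = 0 for k >= 1.
Equations for k = 0, 1, 2 (AR order 2, c_2 = 0):
  (E0) gamma(0) = phi_1 gamma(1) + phi_2 gamma(2) + c_0
  (E1) gamma(1) = phi_1 gamma(0) + phi_2 gamma(1) + c_1
  (E2) gamma(2) = phi_1 gamma(1) + phi_2 gamma(0)
From (E1): gamma(1) = A gamma(0) + B with
  A = phi_1 / (1 - phi_2) = 0.3 / 0.499 = 0.601202,   B = c_1 / (1 - phi_2) = 0 / 0.499 = 0.
Insert (E2) into (E0): gamma(0) (1 - phi_2^2) = phi_1 (1 + phi_2) gamma(1) + c_0.
  phi_1 (1 + phi_2) = (0.3)(1.501) = 0.4503,   1 - phi_2^2 = 0.748999.
Replace gamma(1) by A gamma(0) + B and collect gamma(0):
  gamma(0) [0.748999 - (0.4503)(0.601202)] = c_0 = 3
  gamma(0) * 0.478278 = 3
  gamma(0) = 3 / 0.478278 = 6.272508.
Therefore gamma(0) = 6.2725 (to 4 decimal places).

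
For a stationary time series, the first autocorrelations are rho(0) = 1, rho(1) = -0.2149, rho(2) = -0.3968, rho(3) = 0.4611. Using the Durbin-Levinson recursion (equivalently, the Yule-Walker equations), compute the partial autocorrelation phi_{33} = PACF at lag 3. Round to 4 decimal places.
\phi_{33} = 0.3160

The PACF at lag k is phi_{kk}, the last component of the solution
to the Yule-Walker system G_k phi = r_k where
  (G_k)_{ij} = rho(|i - j|), (r_k)_i = rho(i), i,j = 1..k.
Equivalently, Durbin-Levinson gives phi_{kk} iteratively:
  phi_{11} = rho(1)
  phi_{kk} = [rho(k) - sum_{j=1..k-1} phi_{k-1,j} rho(k-j)]
            / [1 - sum_{j=1..k-1} phi_{k-1,j} rho(j)],
  phi_{k,j} = phi_{k-1,j} - phi_{kk} phi_{k-1,k-j},  j = 1..k-1.
Step k = 1:
  phi_11 = rho(1) = -0.2149.
Step k = 2:
  phi_22 = [rho(2) - phi_11 rho(1)] / [1 - phi_11 rho(1)] = [-0.3968 - (-0.2149)(-0.2149)] / [1 - (-0.2149)(-0.2149)]
         = -0.44298201 / 0.95381799 = -0.46443.
  Update: phi_21 = phi_11 - phi_22 phi_11 = -0.2149 - (-0.46443)(-0.2149) = -0.314706.
Step k = 3:
  phi_33 = [rho(3) - phi_21 rho(2) - phi_22 rho(1)] / [1 - phi_21 rho(1) - phi_22 rho(2)]
    numerator   = 0.4611 - (-0.314706)(-0.3968) - (-0.46443)(-0.2149) = 0.23641855
    denominator = 1 - (-0.314706)(-0.2149) - (-0.46443)(-0.3968) = 0.74808371
  phi_33 = 0.23641855 / 0.74808371 = 0.316.
Therefore phi_{33} = 0.3160.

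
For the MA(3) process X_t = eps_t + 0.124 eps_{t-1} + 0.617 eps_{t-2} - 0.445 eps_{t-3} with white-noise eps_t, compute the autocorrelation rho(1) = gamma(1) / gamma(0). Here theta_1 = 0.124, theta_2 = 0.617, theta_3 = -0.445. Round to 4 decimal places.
\rho(1) = -0.0465

For an MA(q) process with theta_0 = 1, the autocovariance is
  gamma(k) = sigma^2 * sum_{i=0..q-k} theta_i * theta_{i+k},
and rho(k) = gamma(k) / gamma(0). Sigma^2 cancels.
  numerator   = (1)*(0.124) + (0.124)*(0.617) + (0.617)*(-0.445) = -0.074057.
  denominator = (1)^2 + (0.124)^2 + (0.617)^2 + (-0.445)^2 = 1.59409.
  rho(1) = -0.074057 / 1.59409 = -0.0465.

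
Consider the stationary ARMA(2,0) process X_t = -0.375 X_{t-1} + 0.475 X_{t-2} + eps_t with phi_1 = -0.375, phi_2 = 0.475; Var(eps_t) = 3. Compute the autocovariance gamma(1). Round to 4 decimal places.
\gamma(1) = -5.6497

Multiply the model equation by X_{t-k} and take expectations. With theta_0 = psi_0 = 1 and psi_j the MA(infinity) weights, this gives
  gamma(k) - sum_i phi_i gamma(k-i) = c_k,
  c_k = sigma^2 * sum_{j=k..q} theta_j psi_{j-k}   (c_k = 0 for k > q),
using gamma(-m) = gamma(m).
Pure AR (q = 0): c_0 = sigma^2 = 3, c_k = 0 for k >= 1.
Equations for k = 0, 1, 2 (AR order 2, c_2 = 0):
  (E0) gamma(0) = phi_1 gamma(1) + phi_2 gamma(2) + c_0
  (E1) gamma(1) = phi_1 gamma(0) + phi_2 gamma(1) + c_1
  (E2) gamma(2) = phi_1 gamma(1) + phi_2 gamma(0)
From (E1): gamma(1) = A gamma(0) + B with
  A = phi_1 / (1 - phi_2) = -0.375 / 0.525 = -0.714286,   B = c_1 / (1 - phi_2) = 0 / 0.525 = 0.
Insert (E2) into (E0): gamma(0) (1 - phi_2^2) = phi_1 (1 + phi_2) gamma(1) + c_0.
  phi_1 (1 + phi_2) = (-0.375)(1.475) = -0.553125,   1 - phi_2^2 = 0.774375.
Replace gamma(1) by A gamma(0) + B and collect gamma(0):
  gamma(0) [0.774375 - (-0.553125)(-0.714286)] = c_0 = 3
  gamma(0) * 0.379286 = 3
  gamma(0) = 3 / 0.379286 = 7.909605.
  gamma(1) = A gamma(0) = (-0.714286)(7.909605) = -5.649718.
Therefore gamma(1) = -5.6497 (to 4 decimal places).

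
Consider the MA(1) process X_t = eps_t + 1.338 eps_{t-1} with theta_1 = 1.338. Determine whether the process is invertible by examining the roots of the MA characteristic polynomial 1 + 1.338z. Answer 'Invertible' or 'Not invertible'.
\text{Not invertible}

The MA(q) characteristic polynomial is P(z) = 1 + 1.338z.
Invertibility requires all roots to lie outside the unit circle, i.e. |z| > 1 for every root.
This is linear in z: 1 + (1.338) z = 0  =>  z = -1/(1.338) = -0.747384,  |z| = 0.747384.
Moduli of all roots: 0.7474.
All moduli strictly greater than 1? No.
Verdict: Not invertible.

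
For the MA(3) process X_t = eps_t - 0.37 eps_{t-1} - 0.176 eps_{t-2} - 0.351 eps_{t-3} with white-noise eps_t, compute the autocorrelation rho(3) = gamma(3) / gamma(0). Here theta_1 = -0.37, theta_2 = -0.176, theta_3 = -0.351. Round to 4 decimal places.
\rho(3) = -0.2719

For an MA(q) process with theta_0 = 1, the autocovariance is
  gamma(k) = sigma^2 * sum_{i=0..q-k} theta_i * theta_{i+k},
and rho(k) = gamma(k) / gamma(0). Sigma^2 cancels.
  numerator   = (1)*(-0.351) = -0.351.
  denominator = (1)^2 + (-0.37)^2 + (-0.176)^2 + (-0.351)^2 = 1.291077.
  rho(3) = -0.351 / 1.291077 = -0.2719.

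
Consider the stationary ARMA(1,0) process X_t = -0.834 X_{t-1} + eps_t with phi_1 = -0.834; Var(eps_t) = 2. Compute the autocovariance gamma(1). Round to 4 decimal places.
\gamma(1) = -5.4788

Multiply the model equation by X_{t-k} and take expectations. With theta_0 = psi_0 = 1 and psi_j the MA(infinity) weights, this gives
  gamma(k) - sum_i phi_i gamma(k-i) = c_k,
  c_k = sigma^2 * sum_{j=k..q} theta_j psi_{j-k}   (c_k = 0 for k > q),
using gamma(-m) = gamma(m).
Pure AR (q = 0): c_0 = sigma^2 = 2, c_k = 0 for k >= 1.
Equations for k = 0 and k = 1 (AR order 1):
  gamma(0) = phi_1 gamma(1) + c_0
  gamma(1) = phi_1 gamma(0) + c_1
Substituting the second into the first: gamma(0) (1 - phi_1^2) = c_0 + phi_1 c_1, so
  gamma(0) = c_0 / (1 - phi_1^2) = 2 / (1 - (-0.834)^2) = 2 / 0.304444 = 6.569353.
  gamma(1) = phi_1 gamma(0) = (-0.834)(6.569353) = -5.47884.
Therefore gamma(1) = -5.4788 (to 4 decimal places).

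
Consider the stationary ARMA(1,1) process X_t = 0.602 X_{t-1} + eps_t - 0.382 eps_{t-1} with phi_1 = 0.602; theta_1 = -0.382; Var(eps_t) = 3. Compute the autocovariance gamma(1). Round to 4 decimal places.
\gamma(1) = 0.7971

Multiply the model equation by X_{t-k} and take expectations. With theta_0 = psi_0 = 1 and psi_j the MA(infinity) weights, this gives
  gamma(k) - sum_i phi_i gamma(k-i) = c_k,
  c_k = sigma^2 * sum_{j=k..q} theta_j psi_{j-k}   (c_k = 0 for k > q),
using gamma(-m) = gamma(m).
psi-weights needed (psi_j = theta_j + sum_i phi_i psi_{j-i}):
  psi_1 = theta_1 + phi_1 = -0.382 + (0.602) = 0.22
Right-hand sides:
  c_0 = sigma^2 (1 + theta_1 psi_1) = 3 * (1 + (-0.382)(0.22)) = 3 * 0.91596 = 2.74788
  c_1 = sigma^2 theta_1 = 3 * (-0.382) = -1.146
  c_2 = 0
Equations for k = 0 and k = 1 (AR order 1):
  gamma(0) = phi_1 gamma(1) + c_0
  gamma(1) = phi_1 gamma(0) + c_1
Substituting the second into the first: gamma(0) (1 - phi_1^2) = c_0 + phi_1 c_1, so
  gamma(0) = (c_0 + phi_1 c_1) / (1 - phi_1^2) = (2.74788 + (0.602)(-1.146)) / (1 - (0.602)^2) = 2.057988 / 0.637596 = 3.22773.
  gamma(1) = phi_1 gamma(0) + c_1 = (0.602)(3.22773) + (-1.146) = 0.797094.
Therefore gamma(1) = 0.7971 (to 4 decimal places).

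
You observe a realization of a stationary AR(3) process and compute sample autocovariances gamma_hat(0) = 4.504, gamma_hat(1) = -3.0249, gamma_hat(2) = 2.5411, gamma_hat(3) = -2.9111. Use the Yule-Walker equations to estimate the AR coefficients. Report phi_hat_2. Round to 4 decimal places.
\hat\phi_{2} = -0.0040

The Yule-Walker equations for an AR(p) process read, in matrix form,
  Gamma_p phi = r_p,   with   (Gamma_p)_{ij} = gamma(|i - j|),
                       (r_p)_i = gamma(i),   i,j = 1..p.
Substitute the sample gammas (Toeplitz matrix and right-hand side of size 3):
  Gamma_p = [[4.504, -3.0249, 2.5411], [-3.0249, 4.504, -3.0249], [2.5411, -3.0249, 4.504]]
  r_p     = [-3.0249, 2.5411, -2.9111]
Written out (R1..R3):
  (R1) 4.504 phi_1 - 3.0249 phi_2 + 2.5411 phi_3 = -3.0249
  (R2) -3.0249 phi_1 + 4.504 phi_2 - 3.0249 phi_3 = 2.5411
  (R3) 2.5411 phi_1 - 3.0249 phi_2 + 4.504 phi_3 = -2.9111
Gaussian elimination:
  R2 <- R2 - (-3.0249/4.504) R1 = R2 - (-0.671603) R1:  2.472468 phi_2 - 1.31829 phi_3 = 0.509568
  R3 <- R3 - (2.5411/4.504) R1 = R3 - (0.564187) R1:  -1.31829 phi_2 + 3.070343 phi_3 = -1.20449
  R3 <- R3 - (-1.31829/2.472468) R2 = R3 - (-0.533188) R2:  2.367448 phi_3 = -0.932794
Back-substitution:
  phi_hat_3 = -0.932794 / 2.367448 = -0.394008
  phi_hat_2 = (0.509568 - (-1.31829)(-0.394008)) / 2.472468 = -0.003984
  phi_hat_1 = (-3.0249 - (-3.0249)(-0.003984) - (2.5411)(-0.394008)) / 4.504 = -0.451984
So phi_hat = [-0.4520, -0.0040, -0.3940].
Therefore phi_hat_2 = -0.0040.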